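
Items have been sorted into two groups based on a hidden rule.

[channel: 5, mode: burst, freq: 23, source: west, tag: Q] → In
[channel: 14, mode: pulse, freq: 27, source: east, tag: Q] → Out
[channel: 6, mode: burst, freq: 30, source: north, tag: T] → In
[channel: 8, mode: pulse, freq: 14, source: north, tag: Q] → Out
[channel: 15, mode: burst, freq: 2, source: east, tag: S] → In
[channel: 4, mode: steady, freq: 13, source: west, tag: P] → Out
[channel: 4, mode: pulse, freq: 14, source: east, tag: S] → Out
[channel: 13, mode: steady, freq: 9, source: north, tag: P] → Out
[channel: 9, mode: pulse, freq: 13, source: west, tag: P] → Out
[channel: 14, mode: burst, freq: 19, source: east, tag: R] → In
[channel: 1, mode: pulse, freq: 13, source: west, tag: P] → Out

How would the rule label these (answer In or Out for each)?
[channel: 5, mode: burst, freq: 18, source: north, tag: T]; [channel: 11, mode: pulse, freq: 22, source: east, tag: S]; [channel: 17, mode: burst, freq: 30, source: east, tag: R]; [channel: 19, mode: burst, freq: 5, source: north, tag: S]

The simplest hypothesis consistent with all the labels is: mode is burst.

In, Out, In, In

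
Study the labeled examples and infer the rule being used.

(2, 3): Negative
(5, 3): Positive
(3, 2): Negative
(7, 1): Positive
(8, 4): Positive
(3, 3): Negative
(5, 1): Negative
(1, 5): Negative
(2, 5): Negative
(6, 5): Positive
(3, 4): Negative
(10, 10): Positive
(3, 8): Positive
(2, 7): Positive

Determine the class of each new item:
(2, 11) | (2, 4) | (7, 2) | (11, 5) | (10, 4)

All 'Positive' examples share one property — sum ≥ 8 — and every 'Negative' example lacks it.
(2, 11) → 2+11 = 13 → Positive.
(2, 4) → 2+4 = 6 → Negative.
(7, 2) → 7+2 = 9 → Positive.
(11, 5) → 11+5 = 16 → Positive.
(10, 4) → 10+4 = 14 → Positive.

Positive, Negative, Positive, Positive, Positive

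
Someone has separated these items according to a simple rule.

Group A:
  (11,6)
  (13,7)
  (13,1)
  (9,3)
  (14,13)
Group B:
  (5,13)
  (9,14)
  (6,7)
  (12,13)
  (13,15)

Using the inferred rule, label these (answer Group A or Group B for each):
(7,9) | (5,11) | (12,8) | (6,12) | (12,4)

Group B, Group B, Group A, Group B, Group A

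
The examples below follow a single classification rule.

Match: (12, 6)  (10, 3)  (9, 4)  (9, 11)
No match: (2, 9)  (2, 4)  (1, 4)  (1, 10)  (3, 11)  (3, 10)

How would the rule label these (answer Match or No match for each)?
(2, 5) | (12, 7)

The common property of the 'Match' items is: first ≥ 4. No 'No match' item has it.

No match, Match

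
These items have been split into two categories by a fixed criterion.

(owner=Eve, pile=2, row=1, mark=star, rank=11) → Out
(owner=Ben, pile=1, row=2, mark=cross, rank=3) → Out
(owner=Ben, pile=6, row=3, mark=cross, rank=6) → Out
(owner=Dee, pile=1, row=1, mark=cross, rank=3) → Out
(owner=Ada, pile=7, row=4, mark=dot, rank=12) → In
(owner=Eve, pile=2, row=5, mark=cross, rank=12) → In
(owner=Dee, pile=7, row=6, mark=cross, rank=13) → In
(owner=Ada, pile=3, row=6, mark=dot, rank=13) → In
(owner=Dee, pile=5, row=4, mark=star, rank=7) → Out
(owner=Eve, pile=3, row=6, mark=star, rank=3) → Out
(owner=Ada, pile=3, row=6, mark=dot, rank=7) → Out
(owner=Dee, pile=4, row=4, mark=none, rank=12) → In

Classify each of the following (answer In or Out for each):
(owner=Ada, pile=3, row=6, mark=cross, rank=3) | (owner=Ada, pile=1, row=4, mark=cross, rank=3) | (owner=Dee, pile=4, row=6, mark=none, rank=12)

Out, Out, In

All 'In' examples share one property — rank ≥ 12 — and every 'Out' example lacks it.
(owner=Ada, pile=3, row=6, mark=cross, rank=3): rank = 3 — does not satisfy this, so Out. (owner=Ada, pile=1, row=4, mark=cross, rank=3): rank = 3 — does not satisfy this, so Out. (owner=Dee, pile=4, row=6, mark=none, rank=12): rank = 12 — fits, so In.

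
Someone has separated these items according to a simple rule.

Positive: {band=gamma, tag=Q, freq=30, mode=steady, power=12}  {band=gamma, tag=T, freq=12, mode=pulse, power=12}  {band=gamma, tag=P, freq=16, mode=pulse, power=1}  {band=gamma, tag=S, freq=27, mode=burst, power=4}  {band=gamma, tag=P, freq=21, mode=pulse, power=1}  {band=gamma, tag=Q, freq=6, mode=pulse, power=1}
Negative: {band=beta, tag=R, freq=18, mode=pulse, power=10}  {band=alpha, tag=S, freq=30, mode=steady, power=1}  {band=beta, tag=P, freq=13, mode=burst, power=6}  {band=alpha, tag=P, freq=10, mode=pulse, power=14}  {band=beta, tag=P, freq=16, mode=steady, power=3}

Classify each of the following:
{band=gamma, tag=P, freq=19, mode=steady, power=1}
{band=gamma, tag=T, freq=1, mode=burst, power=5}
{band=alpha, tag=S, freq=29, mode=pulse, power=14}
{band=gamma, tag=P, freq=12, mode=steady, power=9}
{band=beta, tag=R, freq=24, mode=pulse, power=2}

Positive, Positive, Negative, Positive, Negative

The rule appears to be: band is gamma.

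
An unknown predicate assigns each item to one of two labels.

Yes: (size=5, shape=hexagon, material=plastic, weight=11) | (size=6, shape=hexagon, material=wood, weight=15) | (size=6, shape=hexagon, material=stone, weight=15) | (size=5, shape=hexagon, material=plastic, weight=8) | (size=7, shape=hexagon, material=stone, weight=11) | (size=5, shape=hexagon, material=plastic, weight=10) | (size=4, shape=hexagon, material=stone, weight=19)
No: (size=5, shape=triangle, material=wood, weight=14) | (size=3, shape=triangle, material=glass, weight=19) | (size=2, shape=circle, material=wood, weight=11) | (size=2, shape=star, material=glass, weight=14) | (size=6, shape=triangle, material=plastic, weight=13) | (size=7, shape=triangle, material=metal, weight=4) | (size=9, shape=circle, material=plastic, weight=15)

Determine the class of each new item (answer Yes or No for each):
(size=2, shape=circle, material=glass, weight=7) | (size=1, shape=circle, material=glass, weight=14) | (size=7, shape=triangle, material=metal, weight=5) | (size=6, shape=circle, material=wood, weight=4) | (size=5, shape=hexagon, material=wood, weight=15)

No, No, No, No, Yes

Every 'Yes' example satisfies: shape is hexagon. None of the 'No' examples do.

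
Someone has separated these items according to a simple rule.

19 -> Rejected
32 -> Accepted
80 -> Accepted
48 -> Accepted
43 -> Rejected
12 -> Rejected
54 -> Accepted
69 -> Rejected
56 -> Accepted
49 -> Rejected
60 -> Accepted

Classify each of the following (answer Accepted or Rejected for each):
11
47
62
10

Rejected, Rejected, Accepted, Rejected

One predicate separates the groups cleanly: even AND at least 19.
11 → 11 is odd, 11 < 19 → Rejected.
47 → 47 is odd, 47 ≥ 19 → Rejected.
62 → 62 is even, 62 ≥ 19 → Accepted.
10 → 10 is even, 10 < 19 → Rejected.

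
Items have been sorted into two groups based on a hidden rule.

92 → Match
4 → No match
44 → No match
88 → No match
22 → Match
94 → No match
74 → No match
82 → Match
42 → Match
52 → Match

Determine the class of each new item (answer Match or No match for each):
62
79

Every 'Match' example satisfies: ends in digit 2. None of the 'No match' examples do.
62 → last digit 2 → Match.
79 → last digit 9 → No match.

Match, No match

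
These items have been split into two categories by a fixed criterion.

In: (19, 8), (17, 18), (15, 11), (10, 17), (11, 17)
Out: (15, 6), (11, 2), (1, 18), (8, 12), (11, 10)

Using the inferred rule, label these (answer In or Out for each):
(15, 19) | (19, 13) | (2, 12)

The simplest hypothesis consistent with all the labels is: sum ≥ 26.
In: (15, 19), since 15+19 = 34. In: (19, 13), since 19+13 = 32. Out: (2, 12), since 2+12 = 14.

In, In, Out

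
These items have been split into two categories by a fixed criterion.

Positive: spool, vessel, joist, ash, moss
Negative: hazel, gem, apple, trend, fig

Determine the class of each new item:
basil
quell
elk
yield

Positive, Negative, Negative, Negative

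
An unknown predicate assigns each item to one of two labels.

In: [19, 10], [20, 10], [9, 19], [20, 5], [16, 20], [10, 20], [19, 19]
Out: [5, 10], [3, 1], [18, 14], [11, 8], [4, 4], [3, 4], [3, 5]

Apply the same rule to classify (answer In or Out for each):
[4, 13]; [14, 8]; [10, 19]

One predicate separates the groups cleanly: max ≥ 19.
[4, 13] → max 13 → Out. [14, 8] → max 14 → Out. [10, 19] → max 19 → In.

Out, Out, In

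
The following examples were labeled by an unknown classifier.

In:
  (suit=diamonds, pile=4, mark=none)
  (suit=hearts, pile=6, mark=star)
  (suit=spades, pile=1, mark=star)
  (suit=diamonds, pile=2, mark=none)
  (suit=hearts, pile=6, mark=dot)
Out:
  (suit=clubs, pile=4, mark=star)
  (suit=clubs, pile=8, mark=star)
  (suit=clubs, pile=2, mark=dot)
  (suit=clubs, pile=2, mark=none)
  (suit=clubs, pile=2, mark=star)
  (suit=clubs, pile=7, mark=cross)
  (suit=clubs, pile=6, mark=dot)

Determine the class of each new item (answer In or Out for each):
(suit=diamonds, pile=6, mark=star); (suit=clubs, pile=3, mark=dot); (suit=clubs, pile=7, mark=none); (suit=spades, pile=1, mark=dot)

The distinguishing property — suit is not clubs — holds for all the 'In' cases and none of the 'Out' cases.
(suit=diamonds, pile=6, mark=star): In (suit is diamonds). (suit=clubs, pile=3, mark=dot): Out (suit is clubs). (suit=clubs, pile=7, mark=none): Out (suit is clubs). (suit=spades, pile=1, mark=dot): In (suit is spades).

In, Out, Out, In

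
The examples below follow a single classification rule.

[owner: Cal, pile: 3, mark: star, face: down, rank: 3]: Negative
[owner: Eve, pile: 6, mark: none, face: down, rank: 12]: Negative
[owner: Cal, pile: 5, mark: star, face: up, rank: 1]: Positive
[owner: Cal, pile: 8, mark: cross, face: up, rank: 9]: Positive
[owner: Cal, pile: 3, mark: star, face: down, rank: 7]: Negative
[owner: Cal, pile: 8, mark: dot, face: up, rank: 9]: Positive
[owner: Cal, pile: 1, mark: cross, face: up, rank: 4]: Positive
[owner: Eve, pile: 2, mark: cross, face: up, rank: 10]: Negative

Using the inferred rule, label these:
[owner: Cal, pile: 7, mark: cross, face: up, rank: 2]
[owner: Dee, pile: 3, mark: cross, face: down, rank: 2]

The distinguishing property — owner is Cal AND face is up — holds for all the 'Positive' cases and none of the 'Negative' cases.
[owner: Cal, pile: 7, mark: cross, face: up, rank: 2]: owner is Cal, face is up — has this property, so Positive. [owner: Dee, pile: 3, mark: cross, face: down, rank: 2]: owner is Dee, face is down — doesn't match, so Negative.

Positive, Negative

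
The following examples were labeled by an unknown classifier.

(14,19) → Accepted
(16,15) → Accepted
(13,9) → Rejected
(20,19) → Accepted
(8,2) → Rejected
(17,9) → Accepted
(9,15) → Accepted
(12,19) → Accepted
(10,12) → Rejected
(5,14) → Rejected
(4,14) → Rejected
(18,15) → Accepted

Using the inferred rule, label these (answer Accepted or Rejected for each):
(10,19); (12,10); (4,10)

'Accepted' ⟺ sum ≥ 24.
(10,19) → 10+19 = 29 → Accepted.
(12,10) → 12+10 = 22 → Rejected.
(4,10) → 4+10 = 14 → Rejected.

Accepted, Rejected, Rejected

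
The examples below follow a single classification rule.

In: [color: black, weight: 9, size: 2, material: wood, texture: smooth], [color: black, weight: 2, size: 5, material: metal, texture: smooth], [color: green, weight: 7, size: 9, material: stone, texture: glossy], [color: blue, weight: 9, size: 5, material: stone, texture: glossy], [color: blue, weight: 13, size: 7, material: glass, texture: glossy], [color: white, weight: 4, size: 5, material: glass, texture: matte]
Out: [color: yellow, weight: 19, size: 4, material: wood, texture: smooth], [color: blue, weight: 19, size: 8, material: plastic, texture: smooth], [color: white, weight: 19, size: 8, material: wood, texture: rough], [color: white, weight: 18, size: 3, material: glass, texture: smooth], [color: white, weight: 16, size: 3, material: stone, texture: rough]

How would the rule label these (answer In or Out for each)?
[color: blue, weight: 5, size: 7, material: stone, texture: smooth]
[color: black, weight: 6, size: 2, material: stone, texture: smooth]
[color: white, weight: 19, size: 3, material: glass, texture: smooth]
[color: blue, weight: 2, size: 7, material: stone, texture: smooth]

The simplest hypothesis consistent with all the labels is: weight ≤ 13.

In, In, Out, In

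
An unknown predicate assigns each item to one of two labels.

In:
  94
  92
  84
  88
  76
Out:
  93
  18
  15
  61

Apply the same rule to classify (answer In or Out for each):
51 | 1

Out, Out

The rule appears to be: even AND at least 61.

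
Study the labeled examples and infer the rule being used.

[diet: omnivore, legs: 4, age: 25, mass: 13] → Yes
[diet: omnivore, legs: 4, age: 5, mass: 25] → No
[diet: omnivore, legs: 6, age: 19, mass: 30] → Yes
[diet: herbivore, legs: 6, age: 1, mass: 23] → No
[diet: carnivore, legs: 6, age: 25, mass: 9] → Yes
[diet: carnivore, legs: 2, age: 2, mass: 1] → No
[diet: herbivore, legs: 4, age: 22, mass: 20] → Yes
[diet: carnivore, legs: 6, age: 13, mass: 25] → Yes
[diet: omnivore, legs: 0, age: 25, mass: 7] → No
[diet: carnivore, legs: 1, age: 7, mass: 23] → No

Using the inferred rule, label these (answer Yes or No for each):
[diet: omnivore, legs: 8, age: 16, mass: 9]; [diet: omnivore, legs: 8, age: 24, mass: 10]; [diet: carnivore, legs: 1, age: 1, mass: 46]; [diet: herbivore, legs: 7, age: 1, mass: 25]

Yes, Yes, No, No

The simplest hypothesis consistent with all the labels is: age ≥ 7 AND legs ≥ 2.
[diet: omnivore, legs: 8, age: 16, mass: 9] → age = 16, legs = 8 → Yes. [diet: omnivore, legs: 8, age: 24, mass: 10] → age = 24, legs = 8 → Yes. [diet: carnivore, legs: 1, age: 1, mass: 46] → age = 1, legs = 1 → No. [diet: herbivore, legs: 7, age: 1, mass: 25] → age = 1, legs = 7 → No.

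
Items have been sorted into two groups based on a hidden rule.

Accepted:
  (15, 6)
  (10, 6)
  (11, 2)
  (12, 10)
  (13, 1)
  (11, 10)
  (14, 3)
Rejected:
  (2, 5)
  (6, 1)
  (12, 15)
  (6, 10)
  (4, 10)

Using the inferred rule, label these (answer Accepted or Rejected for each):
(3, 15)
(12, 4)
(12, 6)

The simplest hypothesis consistent with all the labels is: first > second AND sum ≥ 13.
(3, 15): 3 < 15, 3+15 = 18, fails this test → Rejected.
(12, 4): 12 > 4, 12+4 = 16, checks out → Accepted.
(12, 6): 12 > 6, 12+6 = 18, checks out → Accepted.

Rejected, Accepted, Accepted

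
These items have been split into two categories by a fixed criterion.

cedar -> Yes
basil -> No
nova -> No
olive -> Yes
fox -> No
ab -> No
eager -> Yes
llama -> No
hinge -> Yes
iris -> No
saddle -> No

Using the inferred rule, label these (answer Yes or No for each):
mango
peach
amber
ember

No, Yes, Yes, Yes

One predicate separates the groups cleanly: odd length AND contains 'e'.
mango → length 5, no 'e' → No.
peach → length 5, has 'e' → Yes.
amber → length 5, has 'e' → Yes.
ember → length 5, has 'e' → Yes.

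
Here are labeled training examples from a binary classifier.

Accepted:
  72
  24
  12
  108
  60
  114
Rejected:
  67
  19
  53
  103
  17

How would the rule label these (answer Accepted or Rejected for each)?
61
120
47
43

Rejected, Accepted, Rejected, Rejected

The rule appears to be: even.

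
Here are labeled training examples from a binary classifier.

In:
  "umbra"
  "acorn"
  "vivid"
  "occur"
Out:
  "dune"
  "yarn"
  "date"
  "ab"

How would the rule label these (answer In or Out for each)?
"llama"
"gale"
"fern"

'In' ⟺ odd length.
"llama": length 5 — passes, so In. "gale": length 4 — doesn't match, so Out. "fern": length 4 — doesn't match, so Out.

In, Out, Out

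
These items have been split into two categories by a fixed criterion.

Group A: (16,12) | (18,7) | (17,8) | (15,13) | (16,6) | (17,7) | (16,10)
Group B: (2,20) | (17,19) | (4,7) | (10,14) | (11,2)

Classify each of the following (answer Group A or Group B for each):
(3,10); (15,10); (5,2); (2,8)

The rule appears to be: first > second AND sum ≥ 22.
(3,10) — 3 < 10, 3+10 = 13, hence Group B.
(15,10) — 15 > 10, 15+10 = 25, hence Group A.
(5,2) — 5 > 2, 5+2 = 7, hence Group B.
(2,8) — 2 < 8, 2+8 = 10, hence Group B.

Group B, Group A, Group B, Group B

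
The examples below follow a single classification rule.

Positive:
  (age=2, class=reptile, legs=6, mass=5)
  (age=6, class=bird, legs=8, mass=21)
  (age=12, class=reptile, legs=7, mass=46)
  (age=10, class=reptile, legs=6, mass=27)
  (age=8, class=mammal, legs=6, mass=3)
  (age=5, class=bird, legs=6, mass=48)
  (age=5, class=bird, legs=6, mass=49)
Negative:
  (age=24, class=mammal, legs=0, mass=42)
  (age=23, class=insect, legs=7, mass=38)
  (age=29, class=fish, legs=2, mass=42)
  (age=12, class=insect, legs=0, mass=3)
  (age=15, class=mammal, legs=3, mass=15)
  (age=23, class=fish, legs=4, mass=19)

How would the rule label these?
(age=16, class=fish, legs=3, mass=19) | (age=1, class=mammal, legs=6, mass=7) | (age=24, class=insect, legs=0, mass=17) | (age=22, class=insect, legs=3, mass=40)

Negative, Positive, Negative, Negative

Every 'Positive' example satisfies: age ≤ 12 AND legs ≥ 2. None of the 'Negative' examples do.
(age=16, class=fish, legs=3, mass=19) — age = 16, legs = 3, hence Negative. (age=1, class=mammal, legs=6, mass=7) — age = 1, legs = 6, hence Positive. (age=24, class=insect, legs=0, mass=17) — age = 24, legs = 0, hence Negative. (age=22, class=insect, legs=3, mass=40) — age = 22, legs = 3, hence Negative.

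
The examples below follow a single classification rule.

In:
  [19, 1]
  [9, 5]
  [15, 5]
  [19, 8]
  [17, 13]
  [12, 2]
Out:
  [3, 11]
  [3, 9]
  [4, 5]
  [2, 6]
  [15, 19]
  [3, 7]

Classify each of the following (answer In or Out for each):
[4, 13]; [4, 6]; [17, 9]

Out, Out, In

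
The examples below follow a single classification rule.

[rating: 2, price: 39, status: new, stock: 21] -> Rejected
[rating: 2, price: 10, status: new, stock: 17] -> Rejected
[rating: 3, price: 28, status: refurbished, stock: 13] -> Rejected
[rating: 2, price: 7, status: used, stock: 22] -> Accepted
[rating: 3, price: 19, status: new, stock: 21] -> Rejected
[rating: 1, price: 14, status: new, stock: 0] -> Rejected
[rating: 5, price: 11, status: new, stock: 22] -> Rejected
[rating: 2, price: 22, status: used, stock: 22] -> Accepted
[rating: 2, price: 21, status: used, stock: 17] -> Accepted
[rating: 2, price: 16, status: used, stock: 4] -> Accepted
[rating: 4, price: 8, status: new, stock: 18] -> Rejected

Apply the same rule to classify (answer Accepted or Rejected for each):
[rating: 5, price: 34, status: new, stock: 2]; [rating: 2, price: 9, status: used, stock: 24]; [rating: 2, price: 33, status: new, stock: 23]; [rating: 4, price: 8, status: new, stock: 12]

Comparing the two groups points to one rule — status is used.
[rating: 5, price: 34, status: new, stock: 2] → status is new → Rejected. [rating: 2, price: 9, status: used, stock: 24] → status is used → Accepted. [rating: 2, price: 33, status: new, stock: 23] → status is new → Rejected. [rating: 4, price: 8, status: new, stock: 12] → status is new → Rejected.

Rejected, Accepted, Rejected, Rejected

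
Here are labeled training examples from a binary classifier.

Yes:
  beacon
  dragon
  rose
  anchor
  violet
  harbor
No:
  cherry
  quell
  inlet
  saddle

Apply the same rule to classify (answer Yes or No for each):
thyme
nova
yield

No, Yes, No

The simplest hypothesis consistent with all the labels is: contains 'o'.
thyme: No (no 'o'). nova: Yes (has 'o'). yield: No (no 'o').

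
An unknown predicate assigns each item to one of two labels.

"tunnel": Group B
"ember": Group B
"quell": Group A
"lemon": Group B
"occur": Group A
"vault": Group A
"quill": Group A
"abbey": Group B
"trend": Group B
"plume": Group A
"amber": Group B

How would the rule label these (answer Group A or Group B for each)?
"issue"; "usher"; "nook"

Group A, Group A, Group B

'Group A' ⟺ odd length AND contains 'u'.
"issue": Group A (length 5, has 'u').
"usher": Group A (length 5, has 'u').
"nook": Group B (length 4, no 'u').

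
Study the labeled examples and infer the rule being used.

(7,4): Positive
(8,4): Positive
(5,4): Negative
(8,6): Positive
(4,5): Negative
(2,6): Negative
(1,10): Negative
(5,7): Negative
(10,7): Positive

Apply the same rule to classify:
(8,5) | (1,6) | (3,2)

The simplest hypothesis consistent with all the labels is: first ≥ 6.
(8,5): first 8, has this property → Positive.
(1,6): first 1, fails the rule → Negative.
(3,2): first 3, fails the rule → Negative.

Positive, Negative, Negative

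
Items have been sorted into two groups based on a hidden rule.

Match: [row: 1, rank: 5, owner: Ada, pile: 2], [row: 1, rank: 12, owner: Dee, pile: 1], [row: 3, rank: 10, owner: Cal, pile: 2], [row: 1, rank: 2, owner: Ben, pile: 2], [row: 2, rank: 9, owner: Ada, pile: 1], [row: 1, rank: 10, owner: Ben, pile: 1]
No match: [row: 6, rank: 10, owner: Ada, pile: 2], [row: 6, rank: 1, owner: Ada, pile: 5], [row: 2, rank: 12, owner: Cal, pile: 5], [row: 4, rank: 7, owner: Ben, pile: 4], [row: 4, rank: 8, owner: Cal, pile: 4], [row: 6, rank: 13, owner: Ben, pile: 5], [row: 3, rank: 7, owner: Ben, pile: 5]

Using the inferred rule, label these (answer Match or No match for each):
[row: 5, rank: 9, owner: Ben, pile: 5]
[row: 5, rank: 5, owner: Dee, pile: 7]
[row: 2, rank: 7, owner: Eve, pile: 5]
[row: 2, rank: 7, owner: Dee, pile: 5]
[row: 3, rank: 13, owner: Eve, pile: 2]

The rule appears to be: row ≤ 3 AND pile ≤ 2.

No match, No match, No match, No match, Match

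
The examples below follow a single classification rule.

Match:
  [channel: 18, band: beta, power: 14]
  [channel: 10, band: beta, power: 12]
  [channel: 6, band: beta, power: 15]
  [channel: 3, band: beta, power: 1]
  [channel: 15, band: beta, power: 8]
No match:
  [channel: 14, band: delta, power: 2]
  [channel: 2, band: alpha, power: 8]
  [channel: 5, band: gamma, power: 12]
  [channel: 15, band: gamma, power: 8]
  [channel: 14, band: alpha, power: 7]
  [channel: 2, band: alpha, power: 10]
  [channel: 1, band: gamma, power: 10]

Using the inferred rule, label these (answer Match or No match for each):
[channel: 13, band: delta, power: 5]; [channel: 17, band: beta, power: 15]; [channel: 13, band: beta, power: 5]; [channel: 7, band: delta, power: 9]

No match, Match, Match, No match

The pattern is that an item is 'Match' exactly when: band is beta.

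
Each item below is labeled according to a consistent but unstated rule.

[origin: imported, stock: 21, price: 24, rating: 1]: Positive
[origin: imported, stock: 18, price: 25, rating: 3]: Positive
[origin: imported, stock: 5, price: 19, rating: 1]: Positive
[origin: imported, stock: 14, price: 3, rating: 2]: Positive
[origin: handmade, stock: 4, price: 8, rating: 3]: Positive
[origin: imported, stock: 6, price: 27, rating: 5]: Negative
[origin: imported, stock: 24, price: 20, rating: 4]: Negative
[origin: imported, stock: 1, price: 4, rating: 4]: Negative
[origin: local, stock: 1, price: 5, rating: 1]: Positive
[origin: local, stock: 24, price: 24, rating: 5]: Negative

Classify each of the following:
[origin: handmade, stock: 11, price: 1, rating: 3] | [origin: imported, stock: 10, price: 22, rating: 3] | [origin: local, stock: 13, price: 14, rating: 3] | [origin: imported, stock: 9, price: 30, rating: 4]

The classifier is using: rating ≤ 3.
[origin: handmade, stock: 11, price: 1, rating: 3]: Positive (rating = 3).
[origin: imported, stock: 10, price: 22, rating: 3]: Positive (rating = 3).
[origin: local, stock: 13, price: 14, rating: 3]: Positive (rating = 3).
[origin: imported, stock: 9, price: 30, rating: 4]: Negative (rating = 4).

Positive, Positive, Positive, Negative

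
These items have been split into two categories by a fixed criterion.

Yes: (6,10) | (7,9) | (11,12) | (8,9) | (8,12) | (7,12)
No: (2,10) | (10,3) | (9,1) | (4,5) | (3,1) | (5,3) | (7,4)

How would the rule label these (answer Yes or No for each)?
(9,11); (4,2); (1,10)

Yes, No, No

Rule: sum ≥ 16. This holds for each 'Yes' example and fails for each 'No' one.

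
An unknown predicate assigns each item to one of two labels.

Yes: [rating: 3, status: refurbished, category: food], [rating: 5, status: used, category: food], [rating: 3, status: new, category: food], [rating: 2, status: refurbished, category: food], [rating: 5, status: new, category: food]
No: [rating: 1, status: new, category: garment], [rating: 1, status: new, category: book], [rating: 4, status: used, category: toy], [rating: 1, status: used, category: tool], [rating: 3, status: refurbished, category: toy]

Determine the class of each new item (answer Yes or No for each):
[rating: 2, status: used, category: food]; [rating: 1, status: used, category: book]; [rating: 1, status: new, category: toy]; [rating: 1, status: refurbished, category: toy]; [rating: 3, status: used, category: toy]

Yes, No, No, No, No

One predicate separates the groups cleanly: category is food.
[rating: 2, status: used, category: food]: category is food, checks out → Yes. [rating: 1, status: used, category: book]: category is book, doesn't qualify → No. [rating: 1, status: new, category: toy]: category is toy, doesn't qualify → No. [rating: 1, status: refurbished, category: toy]: category is toy, doesn't qualify → No. [rating: 3, status: used, category: toy]: category is toy, doesn't qualify → No.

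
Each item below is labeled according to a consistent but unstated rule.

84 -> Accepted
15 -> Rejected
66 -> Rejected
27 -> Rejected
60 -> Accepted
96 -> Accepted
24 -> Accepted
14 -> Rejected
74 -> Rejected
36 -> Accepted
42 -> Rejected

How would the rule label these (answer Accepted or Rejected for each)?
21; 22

Rejected, Rejected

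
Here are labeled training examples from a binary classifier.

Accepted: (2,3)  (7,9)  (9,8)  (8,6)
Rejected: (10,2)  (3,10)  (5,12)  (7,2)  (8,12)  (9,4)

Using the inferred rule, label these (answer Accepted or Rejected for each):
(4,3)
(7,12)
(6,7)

Accepted, Rejected, Accepted

The distinguishing property — |first − second| ≤ 2 — holds for all the 'Accepted' cases and none of the 'Rejected' cases.
(4,3): |4−3| = 1 — checks out, so Accepted.
(7,12): |7−12| = 5 — doesn't match, so Rejected.
(6,7): |6−7| = 1 — checks out, so Accepted.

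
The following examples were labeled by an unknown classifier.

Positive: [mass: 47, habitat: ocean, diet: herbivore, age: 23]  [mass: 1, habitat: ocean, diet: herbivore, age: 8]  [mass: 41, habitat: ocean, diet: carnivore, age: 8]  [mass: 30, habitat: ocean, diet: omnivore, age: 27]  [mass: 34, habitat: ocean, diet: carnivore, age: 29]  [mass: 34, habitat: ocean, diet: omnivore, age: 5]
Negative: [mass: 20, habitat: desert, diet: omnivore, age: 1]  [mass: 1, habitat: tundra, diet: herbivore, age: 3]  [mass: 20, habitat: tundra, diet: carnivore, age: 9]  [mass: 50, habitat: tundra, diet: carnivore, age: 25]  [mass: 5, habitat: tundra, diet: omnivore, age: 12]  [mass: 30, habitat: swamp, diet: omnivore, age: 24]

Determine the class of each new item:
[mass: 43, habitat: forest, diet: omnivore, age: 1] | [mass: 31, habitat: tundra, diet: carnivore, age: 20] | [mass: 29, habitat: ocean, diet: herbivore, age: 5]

Negative, Negative, Positive

The rule appears to be: habitat is ocean.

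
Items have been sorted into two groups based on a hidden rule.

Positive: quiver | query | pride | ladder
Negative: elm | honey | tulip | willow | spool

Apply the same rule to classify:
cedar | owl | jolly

Positive, Negative, Negative

Checking candidate rules against both groups, what survives is: contains 'r'.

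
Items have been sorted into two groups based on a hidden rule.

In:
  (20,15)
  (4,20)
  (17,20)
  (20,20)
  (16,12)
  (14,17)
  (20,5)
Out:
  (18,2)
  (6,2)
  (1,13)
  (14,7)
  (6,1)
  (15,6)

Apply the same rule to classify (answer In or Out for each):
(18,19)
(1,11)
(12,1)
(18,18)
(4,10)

In, Out, Out, In, Out

One predicate separates the groups cleanly: sum ≥ 24.
(18,19): In (18+19 = 37). (1,11): Out (1+11 = 12). (12,1): Out (12+1 = 13). (18,18): In (18+18 = 36). (4,10): Out (4+10 = 14).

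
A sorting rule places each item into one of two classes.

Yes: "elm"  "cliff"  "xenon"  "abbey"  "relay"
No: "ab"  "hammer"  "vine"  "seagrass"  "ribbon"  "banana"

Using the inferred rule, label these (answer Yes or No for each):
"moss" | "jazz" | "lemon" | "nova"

The classifier is using: odd length.

No, No, Yes, No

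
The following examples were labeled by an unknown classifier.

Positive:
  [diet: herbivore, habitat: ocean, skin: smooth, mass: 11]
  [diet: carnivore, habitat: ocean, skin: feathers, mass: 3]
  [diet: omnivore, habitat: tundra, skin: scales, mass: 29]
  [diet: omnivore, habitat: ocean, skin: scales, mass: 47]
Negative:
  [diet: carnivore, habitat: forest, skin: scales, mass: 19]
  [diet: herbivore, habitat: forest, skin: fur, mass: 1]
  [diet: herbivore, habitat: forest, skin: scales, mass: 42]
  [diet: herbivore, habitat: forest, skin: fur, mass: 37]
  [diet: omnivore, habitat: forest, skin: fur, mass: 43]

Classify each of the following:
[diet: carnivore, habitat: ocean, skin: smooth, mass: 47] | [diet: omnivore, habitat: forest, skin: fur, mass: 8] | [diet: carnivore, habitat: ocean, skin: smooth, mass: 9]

Positive, Negative, Positive

All 'Positive' examples share one property — habitat is not forest — and every 'Negative' example lacks it.
[diet: carnivore, habitat: ocean, skin: smooth, mass: 47]: habitat is ocean — fits, so Positive. [diet: omnivore, habitat: forest, skin: fur, mass: 8]: habitat is forest — fails this test, so Negative. [diet: carnivore, habitat: ocean, skin: smooth, mass: 9]: habitat is ocean — fits, so Positive.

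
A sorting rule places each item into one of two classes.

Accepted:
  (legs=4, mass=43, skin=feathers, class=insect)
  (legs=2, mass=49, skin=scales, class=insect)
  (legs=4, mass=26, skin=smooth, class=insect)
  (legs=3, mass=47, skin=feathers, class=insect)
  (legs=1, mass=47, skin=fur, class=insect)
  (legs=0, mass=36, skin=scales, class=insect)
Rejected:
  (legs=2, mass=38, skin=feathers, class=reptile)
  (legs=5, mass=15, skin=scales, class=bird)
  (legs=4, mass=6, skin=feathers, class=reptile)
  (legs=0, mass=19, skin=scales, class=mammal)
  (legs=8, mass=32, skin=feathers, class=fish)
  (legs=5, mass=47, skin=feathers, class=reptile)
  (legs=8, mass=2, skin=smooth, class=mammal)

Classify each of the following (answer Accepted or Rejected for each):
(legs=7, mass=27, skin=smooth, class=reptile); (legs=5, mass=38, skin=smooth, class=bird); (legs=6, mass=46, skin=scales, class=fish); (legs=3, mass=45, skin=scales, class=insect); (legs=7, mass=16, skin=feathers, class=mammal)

Rejected, Rejected, Rejected, Accepted, Rejected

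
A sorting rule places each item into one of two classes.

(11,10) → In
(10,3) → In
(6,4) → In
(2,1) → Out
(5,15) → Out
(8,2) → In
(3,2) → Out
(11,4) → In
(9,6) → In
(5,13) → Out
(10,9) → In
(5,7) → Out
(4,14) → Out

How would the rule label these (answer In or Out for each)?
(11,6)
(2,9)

In, Out

'In' ⟺ first ≥ 6.
(11,6): first 11 — checks out, so In. (2,9): first 2 — lacks this property, so Out.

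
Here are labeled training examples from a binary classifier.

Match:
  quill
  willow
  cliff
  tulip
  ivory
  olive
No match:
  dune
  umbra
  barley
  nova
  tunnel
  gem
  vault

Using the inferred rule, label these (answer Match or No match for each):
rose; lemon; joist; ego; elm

No match, No match, Match, No match, No match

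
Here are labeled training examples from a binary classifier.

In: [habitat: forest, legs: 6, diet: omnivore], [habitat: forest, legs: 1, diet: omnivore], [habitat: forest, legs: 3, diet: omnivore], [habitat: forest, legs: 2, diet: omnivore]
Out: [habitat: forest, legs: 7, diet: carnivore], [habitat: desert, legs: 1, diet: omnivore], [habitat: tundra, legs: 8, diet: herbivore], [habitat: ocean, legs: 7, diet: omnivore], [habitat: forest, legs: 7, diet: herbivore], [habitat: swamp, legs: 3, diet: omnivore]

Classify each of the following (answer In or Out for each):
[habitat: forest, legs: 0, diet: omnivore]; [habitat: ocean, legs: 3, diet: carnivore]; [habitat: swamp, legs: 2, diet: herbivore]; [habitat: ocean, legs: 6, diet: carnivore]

In, Out, Out, Out

Rule: habitat is forest AND diet is omnivore. This holds for each 'In' example and fails for each 'Out' one.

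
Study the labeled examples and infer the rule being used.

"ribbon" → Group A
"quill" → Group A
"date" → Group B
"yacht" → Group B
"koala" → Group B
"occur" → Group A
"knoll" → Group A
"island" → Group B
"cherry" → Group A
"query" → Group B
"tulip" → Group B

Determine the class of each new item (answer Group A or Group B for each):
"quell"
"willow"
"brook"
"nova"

Group A, Group A, Group A, Group B

'Group A' ⟺ has a double letter.
"quell": 'll' doubled — passes, so Group A. "willow": 'll' doubled — passes, so Group A. "brook": 'oo' doubled — passes, so Group A. "nova": no doubled letter — does not pass, so Group B.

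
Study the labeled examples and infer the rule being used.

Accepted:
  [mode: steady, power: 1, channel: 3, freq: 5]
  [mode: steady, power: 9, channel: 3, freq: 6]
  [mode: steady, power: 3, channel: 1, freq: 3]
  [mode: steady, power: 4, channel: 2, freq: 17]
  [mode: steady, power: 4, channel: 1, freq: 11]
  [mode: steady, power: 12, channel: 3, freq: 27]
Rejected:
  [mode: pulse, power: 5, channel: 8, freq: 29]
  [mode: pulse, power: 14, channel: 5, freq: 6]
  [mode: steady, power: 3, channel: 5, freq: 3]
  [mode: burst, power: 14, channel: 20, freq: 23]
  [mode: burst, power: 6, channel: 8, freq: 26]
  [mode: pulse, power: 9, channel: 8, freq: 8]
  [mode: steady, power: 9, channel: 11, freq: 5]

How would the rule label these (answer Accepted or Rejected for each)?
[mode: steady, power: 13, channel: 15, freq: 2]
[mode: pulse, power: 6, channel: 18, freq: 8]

Rejected, Rejected

The common property of the 'Accepted' items is: channel ≤ 3. No 'Rejected' item has it.
Rejected: [mode: steady, power: 13, channel: 15, freq: 2], since channel = 15. Rejected: [mode: pulse, power: 6, channel: 18, freq: 8], since channel = 18.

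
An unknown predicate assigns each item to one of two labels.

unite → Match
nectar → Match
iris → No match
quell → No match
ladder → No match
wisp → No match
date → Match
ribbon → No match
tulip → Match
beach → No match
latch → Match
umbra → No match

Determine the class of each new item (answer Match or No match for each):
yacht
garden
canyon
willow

Match, No match, No match, No match

The common property of the 'Match' items is: contains 't'. No 'No match' item has it.
yacht — has 't', hence Match. garden — no 't', hence No match. canyon — no 't', hence No match. willow — no 't', hence No match.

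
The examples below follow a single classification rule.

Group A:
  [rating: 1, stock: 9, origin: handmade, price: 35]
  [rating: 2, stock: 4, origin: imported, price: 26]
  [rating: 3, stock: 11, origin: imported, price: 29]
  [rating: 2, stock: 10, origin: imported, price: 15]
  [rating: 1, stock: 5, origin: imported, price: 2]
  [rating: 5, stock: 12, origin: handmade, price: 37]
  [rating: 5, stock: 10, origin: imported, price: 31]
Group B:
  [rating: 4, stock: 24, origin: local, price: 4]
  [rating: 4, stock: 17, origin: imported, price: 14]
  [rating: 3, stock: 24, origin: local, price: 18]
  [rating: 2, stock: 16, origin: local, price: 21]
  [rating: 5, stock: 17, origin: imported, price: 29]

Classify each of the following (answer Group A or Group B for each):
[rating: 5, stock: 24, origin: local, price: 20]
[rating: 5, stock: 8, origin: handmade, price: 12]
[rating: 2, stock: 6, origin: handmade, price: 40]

The pattern is that an item is 'Group A' exactly when: stock ≤ 12.
[rating: 5, stock: 24, origin: local, price: 20]: stock = 24, doesn't qualify → Group B.
[rating: 5, stock: 8, origin: handmade, price: 12]: stock = 8, meets the rule → Group A.
[rating: 2, stock: 6, origin: handmade, price: 40]: stock = 6, meets the rule → Group A.

Group B, Group A, Group A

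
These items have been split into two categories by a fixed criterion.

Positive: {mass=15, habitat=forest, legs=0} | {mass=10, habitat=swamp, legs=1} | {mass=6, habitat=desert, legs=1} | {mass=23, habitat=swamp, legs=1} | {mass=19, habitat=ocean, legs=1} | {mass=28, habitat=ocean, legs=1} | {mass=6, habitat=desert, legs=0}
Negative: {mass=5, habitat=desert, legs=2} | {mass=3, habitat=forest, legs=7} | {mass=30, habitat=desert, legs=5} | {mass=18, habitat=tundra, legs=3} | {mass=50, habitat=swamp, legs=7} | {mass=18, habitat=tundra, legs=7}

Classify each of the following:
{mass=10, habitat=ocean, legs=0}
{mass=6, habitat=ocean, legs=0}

The simplest hypothesis consistent with all the labels is: legs ≤ 1.
{mass=10, habitat=ocean, legs=0} — legs = 0, hence Positive.
{mass=6, habitat=ocean, legs=0} — legs = 0, hence Positive.

Positive, Positive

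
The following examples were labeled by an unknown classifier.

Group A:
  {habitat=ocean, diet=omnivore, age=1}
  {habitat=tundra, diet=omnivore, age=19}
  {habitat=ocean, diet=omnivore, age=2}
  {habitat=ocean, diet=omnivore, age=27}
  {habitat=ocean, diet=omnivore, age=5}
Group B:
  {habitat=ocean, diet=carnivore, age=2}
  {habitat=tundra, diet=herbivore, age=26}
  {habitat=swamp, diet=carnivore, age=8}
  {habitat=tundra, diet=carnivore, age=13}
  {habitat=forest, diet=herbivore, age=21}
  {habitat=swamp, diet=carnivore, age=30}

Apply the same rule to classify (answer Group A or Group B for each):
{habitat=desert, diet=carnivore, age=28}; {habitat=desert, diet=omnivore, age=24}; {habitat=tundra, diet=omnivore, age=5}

Checking candidate rules against both groups, what survives is: diet is omnivore.

Group B, Group A, Group A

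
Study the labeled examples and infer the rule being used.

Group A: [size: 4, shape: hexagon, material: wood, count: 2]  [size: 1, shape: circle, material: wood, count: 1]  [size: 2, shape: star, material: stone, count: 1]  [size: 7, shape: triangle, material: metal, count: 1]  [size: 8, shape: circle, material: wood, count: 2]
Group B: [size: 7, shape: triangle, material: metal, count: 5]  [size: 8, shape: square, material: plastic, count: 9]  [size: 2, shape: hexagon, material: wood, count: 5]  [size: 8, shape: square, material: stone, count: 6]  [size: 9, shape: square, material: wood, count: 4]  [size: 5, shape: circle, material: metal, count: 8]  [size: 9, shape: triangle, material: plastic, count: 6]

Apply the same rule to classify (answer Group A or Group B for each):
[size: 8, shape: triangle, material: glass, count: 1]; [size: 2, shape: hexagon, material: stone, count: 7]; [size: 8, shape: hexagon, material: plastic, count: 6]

Group A, Group B, Group B

Rule: count ≤ 2. This holds for each 'Group A' example and fails for each 'Group B' one.
[size: 8, shape: triangle, material: glass, count: 1]: count = 1, qualifies → Group A.
[size: 2, shape: hexagon, material: stone, count: 7]: count = 7, doesn't qualify → Group B.
[size: 8, shape: hexagon, material: plastic, count: 6]: count = 6, doesn't qualify → Group B.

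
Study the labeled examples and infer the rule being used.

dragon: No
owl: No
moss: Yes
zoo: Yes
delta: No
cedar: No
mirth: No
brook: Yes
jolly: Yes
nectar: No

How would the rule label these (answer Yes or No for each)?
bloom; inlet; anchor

'Yes' ⟺ has a double letter.
Yes: bloom, since 'oo' doubled. No: inlet, since no doubled letter. No: anchor, since no doubled letter.

Yes, No, No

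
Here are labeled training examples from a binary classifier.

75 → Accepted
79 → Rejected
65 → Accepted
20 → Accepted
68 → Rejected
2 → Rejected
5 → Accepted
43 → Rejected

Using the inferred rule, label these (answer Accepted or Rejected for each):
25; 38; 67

Accepted, Rejected, Rejected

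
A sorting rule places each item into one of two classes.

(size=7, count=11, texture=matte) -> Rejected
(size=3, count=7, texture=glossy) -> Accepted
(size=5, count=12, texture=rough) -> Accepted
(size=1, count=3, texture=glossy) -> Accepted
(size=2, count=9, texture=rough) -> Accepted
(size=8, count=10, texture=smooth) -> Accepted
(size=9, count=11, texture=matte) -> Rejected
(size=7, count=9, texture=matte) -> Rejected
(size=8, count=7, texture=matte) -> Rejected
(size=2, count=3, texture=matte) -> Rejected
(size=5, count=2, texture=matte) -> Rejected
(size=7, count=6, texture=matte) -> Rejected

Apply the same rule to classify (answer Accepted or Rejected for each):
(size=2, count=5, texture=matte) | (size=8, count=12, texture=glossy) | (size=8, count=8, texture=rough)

A rule that fits every label: texture is not matte — true of each 'Accepted' example, false of each 'Rejected' one.
Rejected: (size=2, count=5, texture=matte), since texture is matte. Accepted: (size=8, count=12, texture=glossy), since texture is glossy. Accepted: (size=8, count=8, texture=rough), since texture is rough.

Rejected, Accepted, Accepted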